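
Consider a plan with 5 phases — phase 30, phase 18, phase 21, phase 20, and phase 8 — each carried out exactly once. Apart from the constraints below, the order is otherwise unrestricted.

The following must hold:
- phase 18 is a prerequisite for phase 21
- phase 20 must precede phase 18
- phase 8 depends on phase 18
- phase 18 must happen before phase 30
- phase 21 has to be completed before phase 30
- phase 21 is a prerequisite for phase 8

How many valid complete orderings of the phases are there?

2

Phase 20 is the only phase with nothing required before it, so every ordering starts there.
Systematically extending each partial ordering one phase at a time and counting, there are 2 complete orderings.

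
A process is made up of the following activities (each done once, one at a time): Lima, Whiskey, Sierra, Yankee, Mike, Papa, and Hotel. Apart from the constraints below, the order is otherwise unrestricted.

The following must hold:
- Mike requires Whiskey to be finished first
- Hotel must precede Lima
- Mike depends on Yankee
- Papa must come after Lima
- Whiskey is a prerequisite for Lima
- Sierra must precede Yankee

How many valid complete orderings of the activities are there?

65

3 activities have no prerequisites (Whiskey, Sierra, Hotel), so any of them could come first.
Enumerating by repeatedly choosing an available activity (one whose prerequisites are all placed) gives 65 distinct complete orderings.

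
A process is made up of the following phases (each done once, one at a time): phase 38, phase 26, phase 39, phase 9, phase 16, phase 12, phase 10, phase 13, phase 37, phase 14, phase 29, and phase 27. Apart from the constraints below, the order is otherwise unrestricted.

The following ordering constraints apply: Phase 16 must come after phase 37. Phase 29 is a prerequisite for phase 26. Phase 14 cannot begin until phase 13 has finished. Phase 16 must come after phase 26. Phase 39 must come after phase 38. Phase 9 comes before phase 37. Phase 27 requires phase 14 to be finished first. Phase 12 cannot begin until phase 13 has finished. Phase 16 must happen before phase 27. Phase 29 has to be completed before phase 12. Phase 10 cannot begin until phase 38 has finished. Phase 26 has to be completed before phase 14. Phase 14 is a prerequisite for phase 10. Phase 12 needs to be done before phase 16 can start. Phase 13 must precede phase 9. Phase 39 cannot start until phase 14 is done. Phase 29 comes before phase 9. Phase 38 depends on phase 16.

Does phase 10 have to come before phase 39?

No

Nothing in the constraints links phase 10 and phase 39; they are unordered relative to each other.
So phase 10 can come before phase 39 or after — it is not forced.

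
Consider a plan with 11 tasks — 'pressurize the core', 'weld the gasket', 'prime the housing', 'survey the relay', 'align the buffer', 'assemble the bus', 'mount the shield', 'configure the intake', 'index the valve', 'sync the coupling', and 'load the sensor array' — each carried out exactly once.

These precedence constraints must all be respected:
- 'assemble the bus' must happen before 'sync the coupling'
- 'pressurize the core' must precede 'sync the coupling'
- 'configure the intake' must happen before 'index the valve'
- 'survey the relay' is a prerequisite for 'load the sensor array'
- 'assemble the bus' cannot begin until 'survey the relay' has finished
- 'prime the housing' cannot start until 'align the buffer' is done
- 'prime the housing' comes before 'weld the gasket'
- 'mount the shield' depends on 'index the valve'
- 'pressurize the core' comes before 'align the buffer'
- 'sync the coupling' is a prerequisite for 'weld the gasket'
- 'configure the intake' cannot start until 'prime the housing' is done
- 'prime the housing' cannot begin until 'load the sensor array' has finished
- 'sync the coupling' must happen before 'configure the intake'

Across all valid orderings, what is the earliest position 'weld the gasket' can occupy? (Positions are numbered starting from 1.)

The tasks that are forced before 'weld the gasket', directly or transitively, are 'pressurize the core', 'prime the housing', 'survey the relay', 'align the buffer', 'assemble the bus', 'sync the coupling', 'load the sensor array'. That's 7 tasks.
With 7 mandatory predecessors, the earliest 'weld the gasket' can sit is position 7+1 = 8, and placing just those 7 first achieves it.

8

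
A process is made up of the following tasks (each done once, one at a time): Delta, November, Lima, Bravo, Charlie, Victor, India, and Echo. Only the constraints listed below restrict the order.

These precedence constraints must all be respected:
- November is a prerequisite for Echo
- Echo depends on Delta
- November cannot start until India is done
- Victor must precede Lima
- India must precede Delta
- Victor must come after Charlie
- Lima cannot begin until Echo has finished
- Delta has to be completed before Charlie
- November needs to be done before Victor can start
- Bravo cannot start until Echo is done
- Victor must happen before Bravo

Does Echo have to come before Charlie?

No chain of constraints connects Echo to Charlie in either direction.
So Echo can come before Charlie or after — it is not forced.

No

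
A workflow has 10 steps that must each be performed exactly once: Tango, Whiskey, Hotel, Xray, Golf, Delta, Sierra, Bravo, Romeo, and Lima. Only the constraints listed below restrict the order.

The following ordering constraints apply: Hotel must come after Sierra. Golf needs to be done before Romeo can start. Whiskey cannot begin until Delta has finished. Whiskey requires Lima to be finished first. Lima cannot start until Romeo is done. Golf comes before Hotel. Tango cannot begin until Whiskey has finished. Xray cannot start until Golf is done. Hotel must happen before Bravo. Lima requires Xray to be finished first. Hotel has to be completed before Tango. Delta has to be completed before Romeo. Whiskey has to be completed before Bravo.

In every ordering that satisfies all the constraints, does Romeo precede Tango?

Following the dependencies: Romeo → Lima → Whiskey → Tango.
That forces Romeo before Tango in every valid schedule.

Yes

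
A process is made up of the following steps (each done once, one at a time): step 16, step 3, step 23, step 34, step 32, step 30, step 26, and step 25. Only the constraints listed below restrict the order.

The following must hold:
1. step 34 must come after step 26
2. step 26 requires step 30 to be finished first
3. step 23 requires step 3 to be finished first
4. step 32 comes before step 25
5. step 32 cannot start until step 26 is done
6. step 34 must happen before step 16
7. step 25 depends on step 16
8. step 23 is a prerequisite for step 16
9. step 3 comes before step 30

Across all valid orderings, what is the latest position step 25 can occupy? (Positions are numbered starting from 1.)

8

No constraint forces any step after step 25, so it can be placed last, in position 8.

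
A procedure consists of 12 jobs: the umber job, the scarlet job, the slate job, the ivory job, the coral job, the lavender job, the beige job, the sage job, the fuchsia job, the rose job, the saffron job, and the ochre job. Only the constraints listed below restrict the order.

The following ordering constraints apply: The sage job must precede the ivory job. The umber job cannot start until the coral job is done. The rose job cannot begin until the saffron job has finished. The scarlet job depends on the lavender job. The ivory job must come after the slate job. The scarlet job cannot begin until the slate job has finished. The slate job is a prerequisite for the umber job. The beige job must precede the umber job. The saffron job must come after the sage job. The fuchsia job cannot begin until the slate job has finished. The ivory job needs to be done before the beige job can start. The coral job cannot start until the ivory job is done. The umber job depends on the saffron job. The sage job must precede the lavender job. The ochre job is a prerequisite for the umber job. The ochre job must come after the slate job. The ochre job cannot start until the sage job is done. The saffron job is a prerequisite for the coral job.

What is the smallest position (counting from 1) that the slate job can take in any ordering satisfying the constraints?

Nothing is required before the slate job; it can be the very first job.

1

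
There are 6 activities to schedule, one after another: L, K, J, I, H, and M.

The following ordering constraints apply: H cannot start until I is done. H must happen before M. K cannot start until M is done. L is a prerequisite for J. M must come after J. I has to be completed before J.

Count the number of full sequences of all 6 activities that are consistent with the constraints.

5

2 activities have no prerequisites (L, I), so any of them could come first.
Systematically extending each partial ordering one activity at a time and counting, there are 5 complete orderings.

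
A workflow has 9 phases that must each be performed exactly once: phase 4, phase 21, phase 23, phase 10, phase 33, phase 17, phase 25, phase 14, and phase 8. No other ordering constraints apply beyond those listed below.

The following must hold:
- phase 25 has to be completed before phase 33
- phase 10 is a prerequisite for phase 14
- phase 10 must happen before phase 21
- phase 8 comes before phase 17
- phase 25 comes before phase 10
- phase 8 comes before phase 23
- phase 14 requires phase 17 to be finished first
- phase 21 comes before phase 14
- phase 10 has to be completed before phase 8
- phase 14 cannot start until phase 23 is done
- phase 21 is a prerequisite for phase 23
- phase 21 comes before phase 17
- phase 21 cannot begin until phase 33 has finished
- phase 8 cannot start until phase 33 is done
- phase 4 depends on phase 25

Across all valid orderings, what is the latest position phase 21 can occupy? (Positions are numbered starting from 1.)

Following every chain forward from phase 21, the phases that must come later are phase 23, phase 17, phase 14 — 3 of them.
So at least 3 phases follow phase 21, putting phase 21 no later than position 6. That position is achievable by scheduling everything else first.

6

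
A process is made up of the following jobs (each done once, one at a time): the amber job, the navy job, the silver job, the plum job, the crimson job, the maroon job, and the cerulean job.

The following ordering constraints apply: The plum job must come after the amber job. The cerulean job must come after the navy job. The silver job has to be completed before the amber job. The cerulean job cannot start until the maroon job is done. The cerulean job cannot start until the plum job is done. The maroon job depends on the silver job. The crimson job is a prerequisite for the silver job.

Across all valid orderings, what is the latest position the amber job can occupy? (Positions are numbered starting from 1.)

Following every chain forward from the amber job, the jobs that must come later are the plum job, the cerulean job — 2 of them.
With 2 mandatory successors out of 7 jobs total, the latest slot for the amber job is 7−2 = 5, and it's reachable by doing all non-successors before the amber job.

5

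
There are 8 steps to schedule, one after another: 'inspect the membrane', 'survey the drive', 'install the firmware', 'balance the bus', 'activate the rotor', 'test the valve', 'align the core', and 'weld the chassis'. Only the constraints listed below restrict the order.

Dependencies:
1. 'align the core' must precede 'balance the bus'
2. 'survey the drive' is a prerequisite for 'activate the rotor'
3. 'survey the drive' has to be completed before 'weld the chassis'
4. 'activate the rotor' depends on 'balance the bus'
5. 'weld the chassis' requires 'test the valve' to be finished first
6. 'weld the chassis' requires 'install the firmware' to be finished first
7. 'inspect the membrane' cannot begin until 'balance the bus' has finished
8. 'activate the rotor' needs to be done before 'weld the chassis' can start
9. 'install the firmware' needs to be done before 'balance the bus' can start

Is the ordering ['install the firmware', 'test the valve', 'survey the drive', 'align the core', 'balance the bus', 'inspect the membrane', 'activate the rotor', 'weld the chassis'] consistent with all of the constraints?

Checking each listed constraint against this order: for instance, 'install the firmware' is in position 1 and 'weld the chassis' in position 8, so that constraint holds — and the remaining constraints check out the same way.

Yes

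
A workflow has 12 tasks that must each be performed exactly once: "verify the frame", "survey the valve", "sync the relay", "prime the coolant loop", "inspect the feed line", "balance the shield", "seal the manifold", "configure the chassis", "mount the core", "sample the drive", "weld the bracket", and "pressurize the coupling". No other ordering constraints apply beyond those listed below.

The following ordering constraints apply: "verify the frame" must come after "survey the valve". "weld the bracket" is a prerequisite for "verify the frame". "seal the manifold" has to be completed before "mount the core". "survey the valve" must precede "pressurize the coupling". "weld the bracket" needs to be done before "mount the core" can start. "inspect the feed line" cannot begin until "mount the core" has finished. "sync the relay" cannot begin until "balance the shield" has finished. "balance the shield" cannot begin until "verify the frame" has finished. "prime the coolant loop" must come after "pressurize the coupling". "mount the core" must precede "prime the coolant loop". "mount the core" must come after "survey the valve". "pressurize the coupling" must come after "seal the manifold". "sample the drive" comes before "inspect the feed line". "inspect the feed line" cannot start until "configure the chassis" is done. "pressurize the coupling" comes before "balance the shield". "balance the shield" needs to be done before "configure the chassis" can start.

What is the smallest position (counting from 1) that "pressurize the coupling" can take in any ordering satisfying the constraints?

Working backwards through the constraints from "pressurize the coupling", its full set of required predecessors is "survey the valve", "seal the manifold" — 2 of them.
So at minimum 2 tasks come before "pressurize the coupling", putting "pressurize the coupling" no earlier than position 3. That position is achievable by scheduling exactly those predecessors first.

3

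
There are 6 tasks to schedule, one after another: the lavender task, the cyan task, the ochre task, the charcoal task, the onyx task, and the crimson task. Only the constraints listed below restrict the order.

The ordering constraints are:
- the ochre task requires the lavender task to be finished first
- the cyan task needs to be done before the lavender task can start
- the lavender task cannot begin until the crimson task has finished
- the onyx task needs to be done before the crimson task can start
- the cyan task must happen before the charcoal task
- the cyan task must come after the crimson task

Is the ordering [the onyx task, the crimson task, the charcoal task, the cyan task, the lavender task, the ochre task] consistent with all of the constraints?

No

In the proposed order, the charcoal task appears before the cyan task.
That contradicts the constraint that the cyan task must precede the charcoal task.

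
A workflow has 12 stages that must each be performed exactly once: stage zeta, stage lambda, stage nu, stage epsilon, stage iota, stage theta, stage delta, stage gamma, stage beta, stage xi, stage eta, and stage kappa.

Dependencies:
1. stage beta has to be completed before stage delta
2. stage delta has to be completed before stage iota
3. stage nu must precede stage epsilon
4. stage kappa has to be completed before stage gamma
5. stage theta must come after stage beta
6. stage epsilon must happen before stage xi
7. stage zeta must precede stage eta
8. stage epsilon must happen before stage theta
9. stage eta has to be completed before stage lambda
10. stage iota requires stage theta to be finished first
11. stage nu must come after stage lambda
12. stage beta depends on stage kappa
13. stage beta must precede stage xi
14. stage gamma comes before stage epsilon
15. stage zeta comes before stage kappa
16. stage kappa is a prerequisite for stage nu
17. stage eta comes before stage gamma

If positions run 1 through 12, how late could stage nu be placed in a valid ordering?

The stages that are forced after stage nu, directly or by a chain of constraints, are stage epsilon, stage iota, stage theta, stage xi. That's 4 stages.
So at least 4 stages follow stage nu, putting stage nu no later than position 8. That position is achievable by scheduling everything else first.

8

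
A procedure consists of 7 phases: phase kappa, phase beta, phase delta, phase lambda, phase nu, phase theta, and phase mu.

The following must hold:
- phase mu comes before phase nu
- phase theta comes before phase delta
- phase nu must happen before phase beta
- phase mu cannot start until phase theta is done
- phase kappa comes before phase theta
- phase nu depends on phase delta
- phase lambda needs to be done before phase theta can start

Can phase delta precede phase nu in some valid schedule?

Phase delta is actually forced before phase nu by the constraints, so certainly some valid ordering has phase delta first.

Yes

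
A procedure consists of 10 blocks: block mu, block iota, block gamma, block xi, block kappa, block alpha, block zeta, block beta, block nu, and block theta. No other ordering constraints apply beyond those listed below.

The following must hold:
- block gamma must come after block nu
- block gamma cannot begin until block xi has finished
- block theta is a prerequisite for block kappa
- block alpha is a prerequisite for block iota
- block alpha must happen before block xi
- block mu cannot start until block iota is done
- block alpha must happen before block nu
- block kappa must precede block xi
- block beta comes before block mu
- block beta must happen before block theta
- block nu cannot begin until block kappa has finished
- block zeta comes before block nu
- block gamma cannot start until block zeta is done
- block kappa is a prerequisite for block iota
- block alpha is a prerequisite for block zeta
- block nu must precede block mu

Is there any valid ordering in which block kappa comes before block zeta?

Yes

Nothing in the constraints forces block zeta before block kappa — there is no chain from block zeta to block kappa.
So a valid ordering placing block kappa earlier than block zeta exists.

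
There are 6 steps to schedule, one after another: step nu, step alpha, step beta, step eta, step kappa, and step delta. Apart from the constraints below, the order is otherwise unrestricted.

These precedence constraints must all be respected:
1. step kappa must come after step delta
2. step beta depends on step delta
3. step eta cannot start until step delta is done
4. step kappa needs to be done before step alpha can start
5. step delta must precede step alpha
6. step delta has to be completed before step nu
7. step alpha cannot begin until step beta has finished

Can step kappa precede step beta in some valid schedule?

Yes

Nothing in the constraints forces step beta before step kappa — there is no chain from step beta to step kappa.
That means at least one valid schedule has step kappa before step beta.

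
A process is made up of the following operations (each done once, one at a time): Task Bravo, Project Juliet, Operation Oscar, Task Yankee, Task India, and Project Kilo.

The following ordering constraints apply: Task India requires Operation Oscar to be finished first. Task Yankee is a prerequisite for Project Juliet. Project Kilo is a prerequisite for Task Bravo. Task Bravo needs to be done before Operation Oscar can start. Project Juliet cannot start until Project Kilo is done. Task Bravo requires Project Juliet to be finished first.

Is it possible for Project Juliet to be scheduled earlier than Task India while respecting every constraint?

Project Juliet is actually forced before Task India by the constraints, so certainly some valid ordering has Project Juliet first.

Yes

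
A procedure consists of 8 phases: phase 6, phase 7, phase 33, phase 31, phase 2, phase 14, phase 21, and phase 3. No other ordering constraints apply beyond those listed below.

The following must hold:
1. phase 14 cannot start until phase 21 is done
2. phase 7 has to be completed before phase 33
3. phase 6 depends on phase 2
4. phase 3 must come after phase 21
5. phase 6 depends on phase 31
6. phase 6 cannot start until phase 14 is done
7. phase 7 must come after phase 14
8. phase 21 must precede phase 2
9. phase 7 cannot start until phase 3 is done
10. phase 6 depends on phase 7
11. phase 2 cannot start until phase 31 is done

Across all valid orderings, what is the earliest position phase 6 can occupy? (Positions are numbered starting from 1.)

7

Every phase that must precede phase 6 has to come before it. Tracing all chains that end at phase 6, those phases are: phase 7, phase 31, phase 2, phase 14, phase 21, phase 3 — 6 in total.
So at minimum 6 phases come before phase 6, putting phase 6 no earlier than position 7. That position is achievable by scheduling exactly those predecessors first.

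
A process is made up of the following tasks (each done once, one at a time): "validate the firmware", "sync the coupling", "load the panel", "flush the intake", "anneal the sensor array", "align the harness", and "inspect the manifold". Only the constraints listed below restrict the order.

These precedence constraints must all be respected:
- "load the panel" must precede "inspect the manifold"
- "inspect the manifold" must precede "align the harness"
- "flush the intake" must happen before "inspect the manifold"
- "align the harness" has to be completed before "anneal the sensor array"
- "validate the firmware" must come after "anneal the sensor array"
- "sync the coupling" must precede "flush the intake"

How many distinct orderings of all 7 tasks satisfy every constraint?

3

The tasks with no prerequisites are "sync the coupling", "load the panel"; any of them can be placed first.
Enumerating by repeatedly choosing an available task (one whose prerequisites are all placed) gives 3 distinct complete orderings.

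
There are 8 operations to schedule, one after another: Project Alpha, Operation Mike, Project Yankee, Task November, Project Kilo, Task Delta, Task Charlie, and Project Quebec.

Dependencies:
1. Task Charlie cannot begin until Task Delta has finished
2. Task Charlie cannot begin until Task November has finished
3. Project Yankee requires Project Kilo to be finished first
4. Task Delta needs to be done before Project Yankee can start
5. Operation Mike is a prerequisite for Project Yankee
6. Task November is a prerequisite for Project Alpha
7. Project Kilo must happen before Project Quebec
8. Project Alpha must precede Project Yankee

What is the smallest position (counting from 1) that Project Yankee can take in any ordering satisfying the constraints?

6

Working backwards through the constraints from Project Yankee, its full set of required predecessors is Project Alpha, Operation Mike, Task November, Project Kilo, Task Delta — 5 of them.
So at minimum 5 operations come before Project Yankee, putting Project Yankee no earlier than position 6. That position is achievable by scheduling exactly those predecessors first.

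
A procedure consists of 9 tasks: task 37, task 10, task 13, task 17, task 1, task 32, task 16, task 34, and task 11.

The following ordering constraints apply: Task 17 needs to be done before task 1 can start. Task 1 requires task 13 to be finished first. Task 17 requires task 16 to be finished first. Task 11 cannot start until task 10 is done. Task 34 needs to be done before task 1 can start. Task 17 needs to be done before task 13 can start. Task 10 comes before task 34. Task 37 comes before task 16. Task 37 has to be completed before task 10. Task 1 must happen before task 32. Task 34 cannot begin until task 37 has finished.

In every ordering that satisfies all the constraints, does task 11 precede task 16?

No chain of constraints connects task 11 to task 16 in either direction.
So task 11 can come before task 16 or after — it is not forced.

No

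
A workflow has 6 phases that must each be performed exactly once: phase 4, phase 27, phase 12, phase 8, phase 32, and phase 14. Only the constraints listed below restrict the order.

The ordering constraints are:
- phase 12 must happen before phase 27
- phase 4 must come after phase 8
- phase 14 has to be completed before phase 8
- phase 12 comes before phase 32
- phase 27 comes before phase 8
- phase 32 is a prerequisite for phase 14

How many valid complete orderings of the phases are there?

Only phase 12 has no prerequisites, so it must go first.
Enumerating by repeatedly choosing an available phase (one whose prerequisites are all placed) gives 3 distinct complete orderings.

3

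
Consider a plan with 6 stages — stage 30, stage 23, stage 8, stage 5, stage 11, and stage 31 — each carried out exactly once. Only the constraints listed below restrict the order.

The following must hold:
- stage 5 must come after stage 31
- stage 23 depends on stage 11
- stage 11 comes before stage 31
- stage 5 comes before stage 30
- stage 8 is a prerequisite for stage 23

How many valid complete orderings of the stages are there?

The stages with no prerequisites are stage 8, stage 11; any of them can be placed first.
Counting all ways to extend the partial order to a total order gives 14.

14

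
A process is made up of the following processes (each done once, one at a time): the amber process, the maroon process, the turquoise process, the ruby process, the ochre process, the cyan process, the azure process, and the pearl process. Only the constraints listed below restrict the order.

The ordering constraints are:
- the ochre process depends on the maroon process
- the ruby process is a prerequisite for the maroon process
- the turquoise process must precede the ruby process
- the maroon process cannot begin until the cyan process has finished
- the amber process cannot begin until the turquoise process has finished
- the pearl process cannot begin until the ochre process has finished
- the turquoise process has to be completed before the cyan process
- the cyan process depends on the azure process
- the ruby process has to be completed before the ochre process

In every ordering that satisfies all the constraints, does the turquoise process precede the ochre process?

Chaining the stated constraints: the turquoise process → the ruby process → the ochre process.
Hence the turquoise process necessarily comes before the ochre process.

Yes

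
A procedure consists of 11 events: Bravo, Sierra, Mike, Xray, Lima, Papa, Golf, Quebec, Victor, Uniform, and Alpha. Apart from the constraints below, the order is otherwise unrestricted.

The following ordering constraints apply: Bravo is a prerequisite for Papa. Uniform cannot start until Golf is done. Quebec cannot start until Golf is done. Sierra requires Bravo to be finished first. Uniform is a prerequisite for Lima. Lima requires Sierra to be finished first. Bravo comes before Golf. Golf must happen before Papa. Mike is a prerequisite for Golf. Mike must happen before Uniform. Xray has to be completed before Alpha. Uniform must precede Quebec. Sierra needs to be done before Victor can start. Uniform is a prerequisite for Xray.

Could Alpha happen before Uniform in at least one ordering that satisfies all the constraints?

No

There is a dependency chain Uniform → Xray → Alpha, so Alpha always comes after Uniform.
Hence Alpha can never be scheduled before Uniform.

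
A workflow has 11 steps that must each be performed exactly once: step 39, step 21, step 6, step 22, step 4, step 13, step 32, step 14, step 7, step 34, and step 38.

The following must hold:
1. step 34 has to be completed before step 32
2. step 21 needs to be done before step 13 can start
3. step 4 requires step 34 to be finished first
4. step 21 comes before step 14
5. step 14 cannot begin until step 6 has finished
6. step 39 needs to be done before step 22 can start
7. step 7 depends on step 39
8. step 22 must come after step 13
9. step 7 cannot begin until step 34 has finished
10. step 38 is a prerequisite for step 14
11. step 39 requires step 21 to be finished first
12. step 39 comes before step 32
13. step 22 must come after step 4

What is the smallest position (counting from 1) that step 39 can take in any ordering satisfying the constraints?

2

Working backwards through the constraints from step 39, its only required predecessor is step 21.
So at minimum 1 step comes before step 39, putting step 39 no earlier than position 2. That position is achievable by scheduling exactly that predecessor first.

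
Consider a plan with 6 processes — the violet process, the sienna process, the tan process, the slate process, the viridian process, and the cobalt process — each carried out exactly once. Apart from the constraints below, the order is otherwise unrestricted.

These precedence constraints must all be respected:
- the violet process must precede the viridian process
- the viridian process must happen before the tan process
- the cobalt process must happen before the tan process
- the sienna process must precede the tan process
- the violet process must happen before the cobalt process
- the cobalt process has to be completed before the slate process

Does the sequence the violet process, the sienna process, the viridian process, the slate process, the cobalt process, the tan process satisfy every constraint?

No

In the proposed order, the slate process appears before the cobalt process.
That contradicts the constraint that the cobalt process must precede the slate process.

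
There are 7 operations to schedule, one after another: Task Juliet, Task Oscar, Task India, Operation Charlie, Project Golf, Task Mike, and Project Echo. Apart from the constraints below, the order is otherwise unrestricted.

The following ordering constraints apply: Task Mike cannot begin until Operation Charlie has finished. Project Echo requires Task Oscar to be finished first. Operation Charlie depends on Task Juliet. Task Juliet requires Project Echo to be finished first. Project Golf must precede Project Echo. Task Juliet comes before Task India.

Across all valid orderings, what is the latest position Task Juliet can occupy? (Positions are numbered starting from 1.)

4

The operations that are forced after Task Juliet, directly or by a chain of constraints, are Task India, Operation Charlie, Task Mike. That's 3 operations.
With 3 mandatory successors out of 7 operations total, the latest slot for Task Juliet is 7−3 = 4, and it's reachable by doing all non-successors before Task Juliet.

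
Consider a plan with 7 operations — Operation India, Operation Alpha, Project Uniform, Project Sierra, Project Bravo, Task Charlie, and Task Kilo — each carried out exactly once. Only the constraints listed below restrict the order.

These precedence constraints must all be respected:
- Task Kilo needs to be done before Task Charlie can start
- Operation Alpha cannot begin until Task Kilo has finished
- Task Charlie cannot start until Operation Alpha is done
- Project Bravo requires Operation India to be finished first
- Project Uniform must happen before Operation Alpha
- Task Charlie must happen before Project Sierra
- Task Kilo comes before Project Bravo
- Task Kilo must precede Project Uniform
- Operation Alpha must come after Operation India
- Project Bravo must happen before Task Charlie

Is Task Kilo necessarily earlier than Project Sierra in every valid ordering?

Yes

Following the dependencies: Task Kilo → Task Charlie → Project Sierra.
That forces Task Kilo before Project Sierra in every valid schedule.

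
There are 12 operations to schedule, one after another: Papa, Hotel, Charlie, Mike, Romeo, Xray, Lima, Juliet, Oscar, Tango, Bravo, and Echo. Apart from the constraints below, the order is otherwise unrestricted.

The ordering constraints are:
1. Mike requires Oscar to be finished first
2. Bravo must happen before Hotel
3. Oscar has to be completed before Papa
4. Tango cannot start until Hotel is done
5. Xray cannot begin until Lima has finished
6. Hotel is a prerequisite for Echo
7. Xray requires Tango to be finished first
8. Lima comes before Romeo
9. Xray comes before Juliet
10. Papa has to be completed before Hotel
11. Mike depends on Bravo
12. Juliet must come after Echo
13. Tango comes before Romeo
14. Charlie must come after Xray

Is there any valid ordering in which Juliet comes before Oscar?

No

Following Oscar → Papa → Hotel → Echo → Juliet, Oscar must precede Juliet in every valid ordering.
Hence Juliet can never be scheduled before Oscar.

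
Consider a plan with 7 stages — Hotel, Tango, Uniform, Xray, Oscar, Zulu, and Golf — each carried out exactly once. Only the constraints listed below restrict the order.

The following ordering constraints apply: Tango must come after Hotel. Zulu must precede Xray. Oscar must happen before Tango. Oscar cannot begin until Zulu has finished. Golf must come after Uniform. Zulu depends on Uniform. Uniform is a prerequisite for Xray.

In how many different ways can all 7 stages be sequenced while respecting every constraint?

The stages with no prerequisites are Hotel, Uniform; any of them can be placed first.
Enumerating by repeatedly choosing an available stage (one whose prerequisites are all placed) gives 81 distinct complete orderings.

81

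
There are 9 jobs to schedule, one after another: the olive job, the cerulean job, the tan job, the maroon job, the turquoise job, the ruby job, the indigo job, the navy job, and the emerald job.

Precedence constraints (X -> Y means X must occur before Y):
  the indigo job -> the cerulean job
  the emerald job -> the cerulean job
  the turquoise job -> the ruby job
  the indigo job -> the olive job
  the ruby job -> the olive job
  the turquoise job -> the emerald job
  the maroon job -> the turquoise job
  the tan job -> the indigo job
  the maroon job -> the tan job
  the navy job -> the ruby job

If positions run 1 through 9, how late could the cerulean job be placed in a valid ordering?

9

Nothing depends on the cerulean job, so it can be the final job, position 9.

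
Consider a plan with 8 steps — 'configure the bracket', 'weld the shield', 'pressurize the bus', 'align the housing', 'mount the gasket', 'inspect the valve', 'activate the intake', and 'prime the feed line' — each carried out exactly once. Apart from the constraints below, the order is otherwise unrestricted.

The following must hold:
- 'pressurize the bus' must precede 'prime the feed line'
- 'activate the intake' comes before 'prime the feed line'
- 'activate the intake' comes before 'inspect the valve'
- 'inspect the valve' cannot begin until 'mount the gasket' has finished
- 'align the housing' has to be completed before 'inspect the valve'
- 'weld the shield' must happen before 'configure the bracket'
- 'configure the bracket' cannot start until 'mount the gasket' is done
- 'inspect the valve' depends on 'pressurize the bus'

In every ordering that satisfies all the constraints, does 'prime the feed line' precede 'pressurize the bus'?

There is a chain 'pressurize the bus' → 'prime the feed line', which puts 'pressurize the bus' before 'prime the feed line'.
So 'prime the feed line' never precedes 'pressurize the bus'.

No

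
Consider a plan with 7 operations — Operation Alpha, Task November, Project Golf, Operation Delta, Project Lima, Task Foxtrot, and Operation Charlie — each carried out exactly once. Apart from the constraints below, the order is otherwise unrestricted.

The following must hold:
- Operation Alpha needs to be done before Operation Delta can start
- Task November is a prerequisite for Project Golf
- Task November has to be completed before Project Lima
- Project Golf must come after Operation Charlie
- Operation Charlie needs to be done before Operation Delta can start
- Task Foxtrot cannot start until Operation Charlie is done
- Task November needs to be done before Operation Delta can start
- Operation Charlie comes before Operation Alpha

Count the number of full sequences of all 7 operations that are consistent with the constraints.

180

2 operations have no prerequisites (Task November, Operation Charlie), so any of them could come first.
Systematically extending each partial ordering one operation at a time and counting, there are 180 complete orderings.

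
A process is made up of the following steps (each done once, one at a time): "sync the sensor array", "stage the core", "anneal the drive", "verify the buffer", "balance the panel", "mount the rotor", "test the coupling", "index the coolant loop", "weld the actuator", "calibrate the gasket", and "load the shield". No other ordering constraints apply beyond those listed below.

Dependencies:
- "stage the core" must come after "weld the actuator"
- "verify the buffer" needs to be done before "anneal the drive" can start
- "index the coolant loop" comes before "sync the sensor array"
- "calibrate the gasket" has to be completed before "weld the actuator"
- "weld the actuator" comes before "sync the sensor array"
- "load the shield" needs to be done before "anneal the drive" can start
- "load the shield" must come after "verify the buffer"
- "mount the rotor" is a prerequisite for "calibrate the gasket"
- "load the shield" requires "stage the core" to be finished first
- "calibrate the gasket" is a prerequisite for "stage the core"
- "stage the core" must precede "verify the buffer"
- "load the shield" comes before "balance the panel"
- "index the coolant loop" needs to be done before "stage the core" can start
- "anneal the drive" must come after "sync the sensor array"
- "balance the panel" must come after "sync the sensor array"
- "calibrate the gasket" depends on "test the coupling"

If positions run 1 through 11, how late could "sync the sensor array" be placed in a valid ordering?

9

The steps that are forced after "sync the sensor array", directly or by a chain of constraints, are "anneal the drive", "balance the panel". That's 2 steps.
So at least 2 steps follow "sync the sensor array", putting "sync the sensor array" no later than position 9. That position is achievable by scheduling everything else first.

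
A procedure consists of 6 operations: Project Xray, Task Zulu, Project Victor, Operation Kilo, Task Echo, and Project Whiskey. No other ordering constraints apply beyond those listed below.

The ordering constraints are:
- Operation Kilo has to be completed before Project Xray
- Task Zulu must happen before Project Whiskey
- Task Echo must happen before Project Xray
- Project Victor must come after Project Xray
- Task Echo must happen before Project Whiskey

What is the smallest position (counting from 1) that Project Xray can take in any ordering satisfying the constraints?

Every operation that must precede Project Xray has to come before it. Tracing all chains that end at Project Xray, those operations are: Operation Kilo, Task Echo — 2 in total.
With 2 mandatory predecessors, the earliest Project Xray can sit is position 2+1 = 3, and placing just those 2 first achieves it.

3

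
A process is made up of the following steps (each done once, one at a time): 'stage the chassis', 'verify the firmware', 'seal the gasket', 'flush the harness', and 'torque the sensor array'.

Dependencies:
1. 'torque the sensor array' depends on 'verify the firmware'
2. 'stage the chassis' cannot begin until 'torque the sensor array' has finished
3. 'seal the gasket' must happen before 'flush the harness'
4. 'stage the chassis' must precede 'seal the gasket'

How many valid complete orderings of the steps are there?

'verify the firmware' is the only step with nothing required before it, so every ordering starts there.
Every step is then forced in turn, so only 1 complete ordering is consistent with the constraints.

1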